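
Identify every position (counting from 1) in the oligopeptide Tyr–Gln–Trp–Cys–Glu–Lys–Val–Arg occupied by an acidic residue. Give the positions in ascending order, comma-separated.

5

Aspartate (D) and glutamate (E) have carboxylic-acid side chains and are the acidic amino acids.
Matching residues: Glu5.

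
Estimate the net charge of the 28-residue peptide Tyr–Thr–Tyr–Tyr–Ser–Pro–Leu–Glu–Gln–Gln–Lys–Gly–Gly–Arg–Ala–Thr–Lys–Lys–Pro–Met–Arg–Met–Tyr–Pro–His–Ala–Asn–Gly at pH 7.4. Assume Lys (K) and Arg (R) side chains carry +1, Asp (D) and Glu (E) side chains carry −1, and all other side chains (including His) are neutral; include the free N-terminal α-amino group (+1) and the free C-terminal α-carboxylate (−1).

Positive (K, R): Lys11, Arg14, Lys17, Lys18, Arg21 → +5.
Negative (D, E): Glu8 → −1.
The N-terminus (+1) and C-terminus (−1) cancel.
Net charge = (+5) + (−1) = +4.

+4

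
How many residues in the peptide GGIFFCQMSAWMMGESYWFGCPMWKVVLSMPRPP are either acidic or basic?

Acidic: D, E. Basic: H, K, R.
Acidic residues here: E15 (1).
Basic residues here: K25, R32 (2).
The two groups share no amino acid, so total = 1 + 2 = 3.

3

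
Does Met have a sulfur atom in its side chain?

Cysteine (C, thiol) and methionine (M, thioether) are the two sulfur-containing amino acids.
Methionine is in this group.

Yes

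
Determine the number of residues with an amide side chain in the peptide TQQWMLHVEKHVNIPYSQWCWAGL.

The amide-side-chain residues are Asn (N) and Gln (Q).
Matching residues: Q2, Q3, N13, Q18.

4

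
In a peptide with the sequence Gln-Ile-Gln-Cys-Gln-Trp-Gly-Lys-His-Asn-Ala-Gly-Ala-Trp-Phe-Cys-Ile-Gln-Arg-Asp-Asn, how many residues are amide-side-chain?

6

Only N (asparagine) and Q (glutamine) carry a side-chain carboxamide.
Matching residues: Gln1, Gln3, Gln5, Asn10, Gln18, Asn21.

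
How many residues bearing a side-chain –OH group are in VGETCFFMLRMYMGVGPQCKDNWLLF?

2

Serine (S), threonine (T), and tyrosine (Y) each carry a hydroxyl group on the side chain.
Matching residues: T4, Y12.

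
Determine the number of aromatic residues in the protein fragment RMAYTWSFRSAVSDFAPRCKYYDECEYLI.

7

The aromatic amino acids are Phe (F, benzyl), Trp (W, indole), and Tyr (Y, phenol).
Matching residues: Y4, W6, F8, F15, Y21, Y22, Y27.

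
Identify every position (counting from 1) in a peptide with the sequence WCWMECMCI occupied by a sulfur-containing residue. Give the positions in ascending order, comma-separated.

Only Cys (C) and Met (M) have a sulfur atom in the side chain.
Matching residues: C2, M4, C6, M7, C8.

2, 4, 6, 7, 8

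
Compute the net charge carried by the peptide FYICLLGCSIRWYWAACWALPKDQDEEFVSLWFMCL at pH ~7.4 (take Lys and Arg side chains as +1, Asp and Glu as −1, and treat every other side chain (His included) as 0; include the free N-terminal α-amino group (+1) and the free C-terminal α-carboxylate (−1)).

-2

Positive (K, R): R11, K22 → +2.
Negative (D, E): D23, D25, E26, E27 → −4.
The N-terminus (+1) and C-terminus (−1) cancel.
Net charge = (+2) + (−4) = −2.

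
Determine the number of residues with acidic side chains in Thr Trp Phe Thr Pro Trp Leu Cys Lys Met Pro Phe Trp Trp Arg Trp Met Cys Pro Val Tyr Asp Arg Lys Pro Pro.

1

Only D (aspartate) and E (glutamate) carry a side-chain carboxylic acid.
Matching residues: Asp22.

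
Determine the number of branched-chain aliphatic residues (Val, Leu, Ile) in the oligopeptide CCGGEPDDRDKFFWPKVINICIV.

5

Matching residues: V17, I18, I20, I22, V23.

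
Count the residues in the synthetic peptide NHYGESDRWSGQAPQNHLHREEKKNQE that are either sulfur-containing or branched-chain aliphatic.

Sulfur-containing: C, M. Branched-chain aliphatic: I, L, V.
Sulfur-containing residues here: none (0).
Branched-chain aliphatic residues here: L18 (1).
The two groups share no amino acid, so total = 0 + 1 = 1.

1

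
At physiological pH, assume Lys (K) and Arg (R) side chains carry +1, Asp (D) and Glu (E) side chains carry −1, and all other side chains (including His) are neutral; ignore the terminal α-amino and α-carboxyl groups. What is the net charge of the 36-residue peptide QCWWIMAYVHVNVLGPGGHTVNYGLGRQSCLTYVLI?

Positive (K, R): R27 → +1.
Negative (D, E): none → −0.
Net charge = (+1) + (−0) = +1.

+1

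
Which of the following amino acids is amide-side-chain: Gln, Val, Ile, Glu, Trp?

Only N (asparagine) and Q (glutamine) carry a side-chain carboxamide.
Of the listed options, only Gln belongs to this group.

Gln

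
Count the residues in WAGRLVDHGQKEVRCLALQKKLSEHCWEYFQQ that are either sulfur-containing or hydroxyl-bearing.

4

Sulfur-containing: C, M. Hydroxyl-bearing: S, T, Y.
Sulfur-containing residues here: C15, C26 (2).
Hydroxyl-bearing residues here: S23, Y29 (2).
The two groups share no amino acid, so total = 2 + 2 = 4.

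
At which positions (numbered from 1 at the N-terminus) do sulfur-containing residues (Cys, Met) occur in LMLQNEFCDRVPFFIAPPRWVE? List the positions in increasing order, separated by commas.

Matching residues: M2, C8.

2, 8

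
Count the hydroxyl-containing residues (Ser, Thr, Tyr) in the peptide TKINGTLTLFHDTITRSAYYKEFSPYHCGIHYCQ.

Matching residues: T1, T6, T8, T13, T15, S17, Y19, Y20, S24, Y26, Y32.

11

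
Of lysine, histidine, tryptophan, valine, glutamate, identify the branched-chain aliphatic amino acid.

Valine (V), leucine (L), and isoleucine (I) are the branched-chain amino acids.
Of the listed options, only valine belongs to this group.

valine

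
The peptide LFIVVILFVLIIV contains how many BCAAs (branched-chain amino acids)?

11

The BCAAs are Val, Leu, and Ile — aliphatic side chains with a branch point.
Matching residues: L1, I3, V4, V5, I6, L7, V9, L10, I11, I12, V13.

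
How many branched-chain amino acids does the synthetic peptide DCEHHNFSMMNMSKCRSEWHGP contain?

V, L, and I make up the branched-chain aliphatic group.
None of the 22 residues belong to this group.

0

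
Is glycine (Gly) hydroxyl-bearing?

S, T, and Y are the three residues with a side-chain hydroxyl.
Glycine is not in this group.

No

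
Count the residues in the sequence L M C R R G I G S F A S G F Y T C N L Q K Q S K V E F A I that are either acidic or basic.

5

Acidic: D, E. Basic: H, K, R.
Acidic residues here: E26 (1).
Basic residues here: R4, R5, K21, K24 (4).
The two groups share no amino acid, so total = 1 + 4 = 5.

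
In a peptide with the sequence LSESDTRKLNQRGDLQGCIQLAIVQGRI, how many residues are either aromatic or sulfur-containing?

1

Aromatic: F, W, Y. Sulfur-containing: C, M.
Aromatic residues here: none (0).
Sulfur-containing residues here: C18 (1).
The two groups share no amino acid, so total = 0 + 1 = 1.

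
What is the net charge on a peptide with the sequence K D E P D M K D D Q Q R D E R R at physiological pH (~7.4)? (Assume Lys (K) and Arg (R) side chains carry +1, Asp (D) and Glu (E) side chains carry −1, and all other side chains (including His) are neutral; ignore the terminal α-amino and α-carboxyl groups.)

Positive (K, R): K1, K7, R12, R15, R16 → +5.
Negative (D, E): D2, E3, D5, D8, D9, D13, E14 → −7.
Net charge = (+5) + (−7) = −2.

-2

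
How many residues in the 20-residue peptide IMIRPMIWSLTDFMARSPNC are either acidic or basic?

3

Acidic: D, E. Basic: H, K, R.
Acidic residues here: D12 (1).
Basic residues here: R4, R16 (2).
The two groups share no amino acid, so total = 1 + 2 = 3.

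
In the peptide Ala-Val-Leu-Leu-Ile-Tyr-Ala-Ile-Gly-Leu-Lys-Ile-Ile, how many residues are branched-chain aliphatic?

Valine (V), leucine (L), and isoleucine (I) are the branched-chain amino acids.
Matching residues: Val2, Leu3, Leu4, Ile5, Ile8, Leu10, Ile12, Ile13.

8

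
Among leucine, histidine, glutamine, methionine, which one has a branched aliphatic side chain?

The BCAAs are Val, Leu, and Ile — aliphatic side chains with a branch point.
Of the listed options, only leucine belongs to this group.

leucine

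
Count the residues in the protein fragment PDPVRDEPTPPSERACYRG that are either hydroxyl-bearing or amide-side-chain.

3

Hydroxyl-bearing: S, T, Y. Amide-side-chain: N, Q.
Hydroxyl-bearing residues here: T9, S12, Y17 (3).
Amide-side-chain residues here: none (0).
The two groups share no amino acid, so total = 3 + 0 = 3.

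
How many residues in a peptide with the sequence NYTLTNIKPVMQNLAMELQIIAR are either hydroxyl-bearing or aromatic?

Hydroxyl-bearing: S, T, Y. Aromatic: F, W, Y.
Hydroxyl-bearing residues here: Y2, T3, T5 (3).
Aromatic residues here: Y2 (1).
Y is in both groups, so the 1 Y residue must not be double-counted.
Total = 3 + 1 − 1 = 3.

3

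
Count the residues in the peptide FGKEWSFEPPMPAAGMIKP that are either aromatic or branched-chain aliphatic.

4

Aromatic: F, W, Y. Branched-chain aliphatic: I, L, V.
Aromatic residues here: F1, W5, F7 (3).
Branched-chain aliphatic residues here: I17 (1).
The two groups share no amino acid, so total = 3 + 1 = 4.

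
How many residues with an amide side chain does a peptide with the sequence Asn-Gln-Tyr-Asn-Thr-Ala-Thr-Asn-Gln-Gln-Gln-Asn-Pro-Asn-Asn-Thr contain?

10

Asparagine (N) and glutamine (Q) have uncharged amide side chains.
Matching residues: Asn1, Gln2, Asn4, Asn8, Gln9, Gln10, Gln11, Asn12, Asn14, Asn15.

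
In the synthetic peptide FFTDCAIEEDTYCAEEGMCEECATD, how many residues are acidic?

Aspartate (D) and glutamate (E) have carboxylic-acid side chains and are the acidic amino acids.
Matching residues: D4, E8, E9, D10, E15, E16, E20, E21, D25.

9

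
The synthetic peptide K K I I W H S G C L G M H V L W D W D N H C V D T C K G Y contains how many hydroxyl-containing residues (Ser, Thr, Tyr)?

3

Matching residues: S7, T25, Y29.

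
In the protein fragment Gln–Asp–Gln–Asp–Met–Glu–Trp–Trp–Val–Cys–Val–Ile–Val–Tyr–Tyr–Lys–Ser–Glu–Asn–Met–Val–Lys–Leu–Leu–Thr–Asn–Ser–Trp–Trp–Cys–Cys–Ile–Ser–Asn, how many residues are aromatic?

Phenylalanine (F), tryptophan (W), and tyrosine (Y) have aromatic ring side chains.
Matching residues: Trp7, Trp8, Tyr14, Tyr15, Trp28, Trp29.

6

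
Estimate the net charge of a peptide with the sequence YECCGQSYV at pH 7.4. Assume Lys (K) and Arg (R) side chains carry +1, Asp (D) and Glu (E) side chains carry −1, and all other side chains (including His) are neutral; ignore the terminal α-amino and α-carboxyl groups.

Positive (K, R): none → +0.
Negative (D, E): E2 → −1.
Net charge = (+0) + (−1) = −1.

-1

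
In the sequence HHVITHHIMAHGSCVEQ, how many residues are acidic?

Only D (aspartate) and E (glutamate) carry a side-chain carboxylic acid.
Matching residues: E16.

1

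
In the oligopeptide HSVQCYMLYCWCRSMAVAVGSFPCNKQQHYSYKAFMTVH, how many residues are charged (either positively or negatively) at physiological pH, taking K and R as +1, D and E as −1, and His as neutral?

3

Charged side chains at pH ~7.4: K, R (positive); D, E (negative).
Matching residues: R13, K26, K33.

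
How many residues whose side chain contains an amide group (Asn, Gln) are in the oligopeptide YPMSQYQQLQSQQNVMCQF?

Matching residues: Q5, Q7, Q8, Q10, Q12, Q13, N14, Q18.

8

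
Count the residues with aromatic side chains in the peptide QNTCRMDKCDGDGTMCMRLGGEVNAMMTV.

0

The aromatic amino acids are Phe (F, benzyl), Trp (W, indole), and Tyr (Y, phenol).
None of the 29 residues belong to this group.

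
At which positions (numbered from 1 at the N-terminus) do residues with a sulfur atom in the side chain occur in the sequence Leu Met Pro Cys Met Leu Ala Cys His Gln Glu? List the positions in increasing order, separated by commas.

2, 4, 5, 8

The sulfur-bearing residues are cysteine (–SH) and methionine (–S–CH₃).
Matching residues: Met2, Cys4, Met5, Cys8.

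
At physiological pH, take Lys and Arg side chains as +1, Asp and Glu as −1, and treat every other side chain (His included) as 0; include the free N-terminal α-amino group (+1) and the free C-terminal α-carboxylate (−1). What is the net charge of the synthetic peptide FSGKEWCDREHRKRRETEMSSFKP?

+2

Positive (K, R): K4, R9, R12, K13, R14, R15, K23 → +7.
Negative (D, E): E5, D8, E10, E16, E18 → −5.
The N-terminus (+1) and C-terminus (−1) cancel.
Net charge = (+7) + (−5) = +2.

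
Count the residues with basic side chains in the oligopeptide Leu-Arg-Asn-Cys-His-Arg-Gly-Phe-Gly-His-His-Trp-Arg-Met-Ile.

K, R, and H are the three residues with basic side chains (ε-amine, guanidinium, and imidazole respectively).
Matching residues: Arg2, His5, Arg6, His10, His11, Arg13.

6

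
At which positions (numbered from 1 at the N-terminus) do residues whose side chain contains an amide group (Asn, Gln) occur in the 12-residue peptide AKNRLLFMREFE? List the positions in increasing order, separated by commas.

Matching residues: N3.

3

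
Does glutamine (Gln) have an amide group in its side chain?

Asparagine (N) and glutamine (Q) have uncharged amide side chains.
Glutamine is in this group.

Yes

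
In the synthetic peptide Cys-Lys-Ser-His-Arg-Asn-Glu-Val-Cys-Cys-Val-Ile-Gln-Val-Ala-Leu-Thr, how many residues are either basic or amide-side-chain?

5

Basic: H, K, R. Amide-side-chain: N, Q.
Basic residues here: Lys2, His4, Arg5 (3).
Amide-side-chain residues here: Asn6, Gln13 (2).
The two groups share no amino acid, so total = 3 + 2 = 5.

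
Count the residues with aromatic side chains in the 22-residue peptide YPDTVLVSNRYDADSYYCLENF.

5

The aromatic amino acids are Phe (F, benzyl), Trp (W, indole), and Tyr (Y, phenol).
Matching residues: Y1, Y11, Y16, Y17, F22.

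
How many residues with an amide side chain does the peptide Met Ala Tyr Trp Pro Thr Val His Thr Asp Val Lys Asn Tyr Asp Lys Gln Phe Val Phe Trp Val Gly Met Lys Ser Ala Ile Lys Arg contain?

2

Asparagine (N) and glutamine (Q) have uncharged amide side chains.
Matching residues: Asn13, Gln17.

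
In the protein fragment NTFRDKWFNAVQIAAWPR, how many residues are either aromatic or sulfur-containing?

Aromatic: F, W, Y. Sulfur-containing: C, M.
Aromatic residues here: F3, W7, F8, W16 (4).
Sulfur-containing residues here: none (0).
The two groups share no amino acid, so total = 4 + 0 = 4.

4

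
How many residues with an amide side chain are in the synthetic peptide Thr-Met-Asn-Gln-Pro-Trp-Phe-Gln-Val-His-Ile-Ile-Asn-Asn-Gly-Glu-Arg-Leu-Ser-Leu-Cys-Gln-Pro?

6

Only N (asparagine) and Q (glutamine) carry a side-chain carboxamide.
Matching residues: Asn3, Gln4, Gln8, Asn13, Asn14, Gln22.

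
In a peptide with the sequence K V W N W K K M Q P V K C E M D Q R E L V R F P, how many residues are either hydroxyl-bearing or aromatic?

Hydroxyl-bearing: S, T, Y. Aromatic: F, W, Y.
Hydroxyl-bearing residues here: none (0).
Aromatic residues here: W3, W5, F23 (3).
(Y belongs to both groups, but none appear in this sequence.) Total = 0 + 3 = 3.

3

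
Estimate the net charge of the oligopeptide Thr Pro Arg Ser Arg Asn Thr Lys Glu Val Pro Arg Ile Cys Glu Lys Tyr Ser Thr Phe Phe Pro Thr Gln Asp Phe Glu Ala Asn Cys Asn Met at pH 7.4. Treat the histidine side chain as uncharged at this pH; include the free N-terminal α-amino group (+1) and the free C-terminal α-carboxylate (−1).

+1

The side chains ionized at physiological pH are Lys/Arg (+1) and Asp/Glu (−1); with His treated as neutral, nothing else contributes.
Positive (K, R): Arg3, Arg5, Lys8, Arg12, Lys16 → +5.
Negative (D, E): Glu9, Glu15, Asp25, Glu27 → −4.
The N-terminus (+1) and C-terminus (−1) cancel.
Net charge = (+5) + (−4) = +1.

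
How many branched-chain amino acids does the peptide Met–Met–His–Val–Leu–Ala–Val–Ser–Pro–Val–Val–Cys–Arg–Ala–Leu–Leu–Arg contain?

Valine (V), leucine (L), and isoleucine (I) are the branched-chain amino acids.
Matching residues: Val4, Leu5, Val7, Val10, Val11, Leu15, Leu16.

7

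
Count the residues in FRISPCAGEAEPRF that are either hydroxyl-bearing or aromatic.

3

Hydroxyl-bearing: S, T, Y. Aromatic: F, W, Y.
Hydroxyl-bearing residues here: S4 (1).
Aromatic residues here: F1, F14 (2).
(Y belongs to both groups, but none appear in this sequence.) Total = 1 + 2 = 3.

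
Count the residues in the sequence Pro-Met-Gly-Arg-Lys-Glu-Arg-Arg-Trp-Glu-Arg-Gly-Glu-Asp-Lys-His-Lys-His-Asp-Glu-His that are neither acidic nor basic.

5

Acidic: D, E. Basic: K, R, H. All other residues are neither.
Matching residues: Pro1, Met2, Gly3, Trp9, Gly12.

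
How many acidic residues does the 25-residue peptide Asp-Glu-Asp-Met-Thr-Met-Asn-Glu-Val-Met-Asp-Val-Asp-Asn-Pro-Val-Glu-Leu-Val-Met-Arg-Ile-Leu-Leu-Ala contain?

7

Aspartate (D) and glutamate (E) have carboxylic-acid side chains and are the acidic amino acids.
Matching residues: Asp1, Glu2, Asp3, Glu8, Asp11, Asp13, Glu17.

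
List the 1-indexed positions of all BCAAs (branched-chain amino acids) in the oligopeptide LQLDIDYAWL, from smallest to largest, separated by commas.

Valine (V), leucine (L), and isoleucine (I) are the branched-chain amino acids.
Matching residues: L1, L3, I5, L10.

1, 3, 5, 10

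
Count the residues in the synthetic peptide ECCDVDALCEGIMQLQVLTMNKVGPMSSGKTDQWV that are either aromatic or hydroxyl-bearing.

5

Aromatic: F, W, Y. Hydroxyl-bearing: S, T, Y.
Aromatic residues here: W34 (1).
Hydroxyl-bearing residues here: T19, S27, S28, T31 (4).
(Y belongs to both groups, but none appear in this sequence.) Total = 1 + 4 = 5.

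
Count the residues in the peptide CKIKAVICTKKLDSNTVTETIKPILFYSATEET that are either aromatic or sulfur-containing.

Aromatic: F, W, Y. Sulfur-containing: C, M.
Aromatic residues here: F26, Y27 (2).
Sulfur-containing residues here: C1, C8 (2).
The two groups share no amino acid, so total = 2 + 2 = 4.

4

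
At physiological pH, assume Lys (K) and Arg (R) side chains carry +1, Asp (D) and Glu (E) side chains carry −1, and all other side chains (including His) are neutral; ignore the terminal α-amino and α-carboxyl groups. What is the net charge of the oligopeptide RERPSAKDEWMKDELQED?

Positive (K, R): R1, R3, K7, K12 → +4.
Negative (D, E): E2, D8, E9, D13, E14, E17, D18 → −7.
Net charge = (+4) + (−7) = −3.

-3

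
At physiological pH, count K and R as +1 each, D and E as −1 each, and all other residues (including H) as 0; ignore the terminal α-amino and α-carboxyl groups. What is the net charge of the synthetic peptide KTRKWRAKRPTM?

+6

Positive (K, R): K1, R3, K4, R6, K8, R9 → +6.
Negative (D, E): none → −0.
Net charge = (+6) + (−0) = +6.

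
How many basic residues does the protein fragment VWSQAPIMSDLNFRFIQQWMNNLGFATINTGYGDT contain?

1

K, R, and H are the three residues with basic side chains (ε-amine, guanidinium, and imidazole respectively).
Matching residues: R14.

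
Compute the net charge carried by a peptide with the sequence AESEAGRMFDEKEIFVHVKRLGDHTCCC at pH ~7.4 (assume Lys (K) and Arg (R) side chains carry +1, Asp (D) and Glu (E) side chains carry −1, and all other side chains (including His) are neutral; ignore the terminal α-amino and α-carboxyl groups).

-2

Positive (K, R): R7, K12, K19, R20 → +4.
Negative (D, E): E2, E4, D10, E11, E13, D23 → −6.
Net charge = (+4) + (−6) = −2.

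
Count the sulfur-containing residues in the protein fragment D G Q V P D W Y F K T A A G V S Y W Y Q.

Cysteine (C, thiol) and methionine (M, thioether) are the two sulfur-containing amino acids.
None of the 20 residues belong to this group.

0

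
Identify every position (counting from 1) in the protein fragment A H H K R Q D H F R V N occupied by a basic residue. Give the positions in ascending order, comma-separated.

2, 3, 4, 5, 8, 10

The basic amino acids are Lys (K), Arg (R), and His (H).
Matching residues: H2, H3, K4, R5, H8, R10.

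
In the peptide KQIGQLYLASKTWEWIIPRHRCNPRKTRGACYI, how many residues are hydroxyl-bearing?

5

Serine (S), threonine (T), and tyrosine (Y) each carry a hydroxyl group on the side chain.
Matching residues: Y7, S10, T12, T27, Y32.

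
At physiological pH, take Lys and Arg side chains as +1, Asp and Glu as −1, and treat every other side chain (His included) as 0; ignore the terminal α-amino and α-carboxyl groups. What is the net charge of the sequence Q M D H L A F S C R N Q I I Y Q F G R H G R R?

Positive (K, R): R10, R19, R22, R23 → +4.
Negative (D, E): D3 → −1.
Net charge = (+4) + (−1) = +3.

+3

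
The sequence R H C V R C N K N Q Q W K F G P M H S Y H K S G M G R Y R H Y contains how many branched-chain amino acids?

Valine (V), leucine (L), and isoleucine (I) are the branched-chain amino acids.
Matching residues: V4.

1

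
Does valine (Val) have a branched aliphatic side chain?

V, L, and I make up the branched-chain aliphatic group.
Valine is in this group.

Yes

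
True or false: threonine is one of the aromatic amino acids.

False

F, W, and Y each carry an aromatic ring on the side chain.
Threonine is not in this group.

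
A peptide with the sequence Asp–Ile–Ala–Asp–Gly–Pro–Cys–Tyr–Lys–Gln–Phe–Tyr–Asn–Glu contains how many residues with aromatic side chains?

3

F, W, and Y each carry an aromatic ring on the side chain.
Matching residues: Tyr8, Phe11, Tyr12.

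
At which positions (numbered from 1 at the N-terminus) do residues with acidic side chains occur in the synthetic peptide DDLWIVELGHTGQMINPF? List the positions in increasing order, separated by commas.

The acidic residues are Asp (D) and Glu (E), whose side chains end in a carboxylate group.
Matching residues: D1, D2, E7.

1, 2, 7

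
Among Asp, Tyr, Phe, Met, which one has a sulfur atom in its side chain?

Only Cys (C) and Met (M) have a sulfur atom in the side chain.
Of the listed options, only Met belongs to this group.

Met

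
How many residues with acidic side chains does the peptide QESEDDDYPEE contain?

7

Aspartate (D) and glutamate (E) have carboxylic-acid side chains and are the acidic amino acids.
Matching residues: E2, E4, D5, D6, D7, E10, E11.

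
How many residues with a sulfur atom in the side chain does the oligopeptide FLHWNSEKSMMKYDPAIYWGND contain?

2

Only Cys (C) and Met (M) have a sulfur atom in the side chain.
Matching residues: M10, M11.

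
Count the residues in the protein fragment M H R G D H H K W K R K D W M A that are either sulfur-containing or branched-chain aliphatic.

Sulfur-containing: C, M. Branched-chain aliphatic: I, L, V.
Sulfur-containing residues here: M1, M15 (2).
Branched-chain aliphatic residues here: none (0).
The two groups share no amino acid, so total = 2 + 0 = 2.

2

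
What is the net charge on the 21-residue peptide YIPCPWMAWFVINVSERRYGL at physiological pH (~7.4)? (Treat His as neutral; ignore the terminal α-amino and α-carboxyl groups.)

+1

The side chains ionized at physiological pH are Lys/Arg (+1) and Asp/Glu (−1); with His treated as neutral, nothing else contributes.
Positive (K, R): R17, R18 → +2.
Negative (D, E): E16 → −1.
Net charge = (+2) + (−1) = +1.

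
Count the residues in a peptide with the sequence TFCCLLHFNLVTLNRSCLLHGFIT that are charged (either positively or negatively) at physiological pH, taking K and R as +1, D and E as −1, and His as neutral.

Charged side chains at pH ~7.4: K, R (positive); D, E (negative).
Matching residues: R15.

1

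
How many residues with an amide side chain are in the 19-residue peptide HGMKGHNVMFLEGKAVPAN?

Asparagine (N) and glutamine (Q) have uncharged amide side chains.
Matching residues: N7, N19.

2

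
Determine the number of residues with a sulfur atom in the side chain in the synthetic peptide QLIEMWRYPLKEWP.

1

Cysteine (C, thiol) and methionine (M, thioether) are the two sulfur-containing amino acids.
Matching residues: M5.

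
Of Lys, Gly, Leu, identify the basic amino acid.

Lys

Lysine (K), arginine (R), and histidine (H) have basic, nitrogen-containing side chains.
Of the listed options, only Lys belongs to this group.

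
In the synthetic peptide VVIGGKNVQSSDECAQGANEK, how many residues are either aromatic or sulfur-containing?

Aromatic: F, W, Y. Sulfur-containing: C, M.
Aromatic residues here: none (0).
Sulfur-containing residues here: C14 (1).
The two groups share no amino acid, so total = 0 + 1 = 1.

1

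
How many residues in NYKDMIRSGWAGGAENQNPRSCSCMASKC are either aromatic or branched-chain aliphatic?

3

Aromatic: F, W, Y. Branched-chain aliphatic: I, L, V.
Aromatic residues here: Y2, W10 (2).
Branched-chain aliphatic residues here: I6 (1).
The two groups share no amino acid, so total = 2 + 1 = 3.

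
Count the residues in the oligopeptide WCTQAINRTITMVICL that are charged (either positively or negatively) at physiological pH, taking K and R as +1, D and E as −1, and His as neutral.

Charged side chains at pH ~7.4: K, R (positive); D, E (negative).
Matching residues: R8.

1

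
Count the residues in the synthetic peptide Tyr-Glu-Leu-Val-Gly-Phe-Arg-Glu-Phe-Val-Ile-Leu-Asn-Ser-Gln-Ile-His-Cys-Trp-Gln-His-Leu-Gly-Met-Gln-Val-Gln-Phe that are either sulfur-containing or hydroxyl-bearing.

4

Sulfur-containing: C, M. Hydroxyl-bearing: S, T, Y.
Sulfur-containing residues here: Cys18, Met24 (2).
Hydroxyl-bearing residues here: Tyr1, Ser14 (2).
The two groups share no amino acid, so total = 2 + 2 = 4.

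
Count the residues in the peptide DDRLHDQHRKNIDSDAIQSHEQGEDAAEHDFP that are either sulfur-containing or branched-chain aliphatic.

Sulfur-containing: C, M. Branched-chain aliphatic: I, L, V.
Sulfur-containing residues here: none (0).
Branched-chain aliphatic residues here: L4, I12, I17 (3).
The two groups share no amino acid, so total = 0 + 3 = 3.

3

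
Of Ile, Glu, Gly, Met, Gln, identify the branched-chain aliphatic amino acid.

Ile

V, L, and I make up the branched-chain aliphatic group.
Of the listed options, only Ile belongs to this group.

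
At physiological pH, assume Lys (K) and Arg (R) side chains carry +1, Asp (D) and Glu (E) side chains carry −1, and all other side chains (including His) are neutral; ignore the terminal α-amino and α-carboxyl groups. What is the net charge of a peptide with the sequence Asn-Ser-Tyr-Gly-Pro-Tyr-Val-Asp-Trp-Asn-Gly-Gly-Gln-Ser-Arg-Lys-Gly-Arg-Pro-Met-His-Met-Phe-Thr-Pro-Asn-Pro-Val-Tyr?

+2

Positive (K, R): Arg15, Lys16, Arg18 → +3.
Negative (D, E): Asp8 → −1.
Net charge = (+3) + (−1) = +2.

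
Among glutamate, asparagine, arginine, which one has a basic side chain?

K, R, and H are the three residues with basic side chains (ε-amine, guanidinium, and imidazole respectively).
Of the listed options, only arginine belongs to this group.

arginine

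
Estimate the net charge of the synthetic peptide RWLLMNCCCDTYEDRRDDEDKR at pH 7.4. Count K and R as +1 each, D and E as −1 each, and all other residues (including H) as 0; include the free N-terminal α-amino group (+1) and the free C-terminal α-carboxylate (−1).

Positive (K, R): R1, R15, R16, K21, R22 → +5.
Negative (D, E): D10, E13, D14, D17, D18, E19, D20 → −7.
The N-terminus (+1) and C-terminus (−1) cancel.
Net charge = (+5) + (−7) = −2.

-2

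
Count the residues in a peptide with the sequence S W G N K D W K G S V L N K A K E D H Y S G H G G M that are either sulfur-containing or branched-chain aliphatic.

Sulfur-containing: C, M. Branched-chain aliphatic: I, L, V.
Sulfur-containing residues here: M26 (1).
Branched-chain aliphatic residues here: V11, L12 (2).
The two groups share no amino acid, so total = 1 + 2 = 3.

3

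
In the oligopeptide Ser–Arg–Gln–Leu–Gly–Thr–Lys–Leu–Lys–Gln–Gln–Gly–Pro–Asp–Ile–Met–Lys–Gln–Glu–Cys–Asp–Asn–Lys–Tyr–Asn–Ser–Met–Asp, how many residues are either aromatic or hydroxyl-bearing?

Aromatic: F, W, Y. Hydroxyl-bearing: S, T, Y.
Aromatic residues here: Tyr24 (1).
Hydroxyl-bearing residues here: Ser1, Thr6, Tyr24, Ser26 (4).
Y is in both groups, so the 1 Y residue must not be double-counted.
Total = 1 + 4 − 1 = 4.

4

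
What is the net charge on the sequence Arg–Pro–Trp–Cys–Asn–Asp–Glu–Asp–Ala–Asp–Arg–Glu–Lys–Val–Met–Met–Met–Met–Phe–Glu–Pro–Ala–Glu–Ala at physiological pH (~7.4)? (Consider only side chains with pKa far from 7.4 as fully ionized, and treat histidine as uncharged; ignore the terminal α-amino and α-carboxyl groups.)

Near pH 7.4, K and R contribute +1 each, D and E contribute −1 each, and every other side chain (His included, as stated) is uncharged.
Positive (K, R): Arg1, Arg11, Lys13 → +3.
Negative (D, E): Asp6, Glu7, Asp8, Asp10, Glu12, Glu20, Glu23 → −7.
Net charge = (+3) + (−7) = −4.

-4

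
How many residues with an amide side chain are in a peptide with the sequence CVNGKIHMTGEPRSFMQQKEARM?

3

The amide-side-chain residues are Asn (N) and Gln (Q).
Matching residues: N3, Q17, Q18.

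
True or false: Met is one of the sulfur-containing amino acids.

True

The sulfur-bearing residues are cysteine (–SH) and methionine (–S–CH₃).
Methionine is in this group.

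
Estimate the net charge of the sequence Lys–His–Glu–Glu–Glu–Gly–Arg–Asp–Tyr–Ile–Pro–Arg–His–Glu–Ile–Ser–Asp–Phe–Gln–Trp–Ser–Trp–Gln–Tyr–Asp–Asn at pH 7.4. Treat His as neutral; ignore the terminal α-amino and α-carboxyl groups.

-4

At pH ~7.4 the Lys and Arg side chains are protonated (+1), the Asp and Glu side chains are deprotonated (−1), and with His taken as neutral all other side chains carry no charge.
Positive (K, R): Lys1, Arg7, Arg12 → +3.
Negative (D, E): Glu3, Glu4, Glu5, Asp8, Glu14, Asp17, Asp25 → −7.
Net charge = (+3) + (−7) = −4.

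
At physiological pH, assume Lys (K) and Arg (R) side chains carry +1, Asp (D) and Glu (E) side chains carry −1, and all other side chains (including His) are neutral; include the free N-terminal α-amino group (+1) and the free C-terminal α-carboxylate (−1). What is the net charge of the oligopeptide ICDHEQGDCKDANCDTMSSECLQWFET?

Positive (K, R): K10 → +1.
Negative (D, E): D3, E5, D8, D11, D15, E20, E26 → −7.
The N-terminus (+1) and C-terminus (−1) cancel.
Net charge = (+1) + (−7) = −6.

-6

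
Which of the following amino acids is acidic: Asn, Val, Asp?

Asp

Only D (aspartate) and E (glutamate) carry a side-chain carboxylic acid.
Of the listed options, only Asp belongs to this group.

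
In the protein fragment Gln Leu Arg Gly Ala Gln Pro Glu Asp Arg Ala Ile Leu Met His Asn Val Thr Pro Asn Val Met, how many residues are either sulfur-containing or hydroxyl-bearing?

Sulfur-containing: C, M. Hydroxyl-bearing: S, T, Y.
Sulfur-containing residues here: Met14, Met22 (2).
Hydroxyl-bearing residues here: Thr18 (1).
The two groups share no amino acid, so total = 2 + 1 = 3.

3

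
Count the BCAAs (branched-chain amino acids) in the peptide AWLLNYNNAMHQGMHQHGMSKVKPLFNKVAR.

The BCAAs are Val, Leu, and Ile — aliphatic side chains with a branch point.
Matching residues: L3, L4, V22, L25, V29.

5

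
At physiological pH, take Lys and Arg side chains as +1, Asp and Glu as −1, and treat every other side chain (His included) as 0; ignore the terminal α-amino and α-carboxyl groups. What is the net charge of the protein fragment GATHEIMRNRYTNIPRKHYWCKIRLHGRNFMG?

+6

Positive (K, R): R8, R10, R16, K17, K22, R24, R28 → +7.
Negative (D, E): E5 → −1.
Net charge = (+7) + (−1) = +6.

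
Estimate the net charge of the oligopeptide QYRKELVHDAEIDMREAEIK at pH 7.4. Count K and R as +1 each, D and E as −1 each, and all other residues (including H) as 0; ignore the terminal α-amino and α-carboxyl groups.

-2

Positive (K, R): R3, K4, R15, K20 → +4.
Negative (D, E): E5, D9, E11, D13, E16, E18 → −6.
Net charge = (+4) + (−6) = −2.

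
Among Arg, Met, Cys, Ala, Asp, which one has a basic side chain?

K, R, and H are the three residues with basic side chains (ε-amine, guanidinium, and imidazole respectively).
Of the listed options, only Arg belongs to this group.

Arg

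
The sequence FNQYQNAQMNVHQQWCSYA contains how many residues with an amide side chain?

The amide-side-chain residues are Asn (N) and Gln (Q).
Matching residues: N2, Q3, Q5, N6, Q8, N10, Q13, Q14.

8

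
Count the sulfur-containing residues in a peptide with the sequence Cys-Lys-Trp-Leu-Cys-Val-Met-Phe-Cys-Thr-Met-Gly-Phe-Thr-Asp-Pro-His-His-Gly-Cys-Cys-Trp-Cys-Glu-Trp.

8

Cysteine (C, thiol) and methionine (M, thioether) are the two sulfur-containing amino acids.
Matching residues: Cys1, Cys5, Met7, Cys9, Met11, Cys20, Cys21, Cys23.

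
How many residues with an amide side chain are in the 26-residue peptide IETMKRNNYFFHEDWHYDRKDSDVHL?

Only N (asparagine) and Q (glutamine) carry a side-chain carboxamide.
Matching residues: N7, N8.

2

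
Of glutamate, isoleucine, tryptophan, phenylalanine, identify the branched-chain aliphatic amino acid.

V, L, and I make up the branched-chain aliphatic group.
Of the listed options, only isoleucine belongs to this group.

isoleucine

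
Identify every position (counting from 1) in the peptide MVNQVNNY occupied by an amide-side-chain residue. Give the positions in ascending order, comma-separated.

The amide-side-chain residues are Asn (N) and Gln (Q).
Matching residues: N3, Q4, N6, N7.

3, 4, 6, 7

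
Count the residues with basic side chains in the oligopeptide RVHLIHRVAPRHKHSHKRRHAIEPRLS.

Lysine (K), arginine (R), and histidine (H) have basic, nitrogen-containing side chains.
Matching residues: R1, H3, H6, R7, R11, H12, K13, H14, H16, K17, R18, R19, H20, R25.

14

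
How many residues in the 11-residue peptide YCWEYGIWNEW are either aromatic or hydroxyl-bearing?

5

Aromatic: F, W, Y. Hydroxyl-bearing: S, T, Y.
Aromatic residues here: Y1, W3, Y5, W8, W11 (5).
Hydroxyl-bearing residues here: Y1, Y5 (2).
Y is in both groups, so the 2 Y residues must not be double-counted.
Total = 5 + 2 − 2 = 5.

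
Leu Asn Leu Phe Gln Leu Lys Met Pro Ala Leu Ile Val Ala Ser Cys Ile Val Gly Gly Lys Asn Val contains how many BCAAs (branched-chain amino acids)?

9

V, L, and I make up the branched-chain aliphatic group.
Matching residues: Leu1, Leu3, Leu6, Leu11, Ile12, Val13, Ile17, Val18, Val23.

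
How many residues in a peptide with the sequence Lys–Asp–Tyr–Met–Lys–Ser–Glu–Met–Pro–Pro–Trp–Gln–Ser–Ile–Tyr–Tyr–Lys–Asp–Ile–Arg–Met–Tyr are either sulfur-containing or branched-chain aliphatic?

Sulfur-containing: C, M. Branched-chain aliphatic: I, L, V.
Sulfur-containing residues here: Met4, Met8, Met21 (3).
Branched-chain aliphatic residues here: Ile14, Ile19 (2).
The two groups share no amino acid, so total = 3 + 2 = 5.

5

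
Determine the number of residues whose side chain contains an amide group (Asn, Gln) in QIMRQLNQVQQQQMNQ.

10

Matching residues: Q1, Q5, N7, Q8, Q10, Q11, Q12, Q13, N15, Q16.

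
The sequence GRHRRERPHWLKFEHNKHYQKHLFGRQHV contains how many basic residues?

14

The basic amino acids are Lys (K), Arg (R), and His (H).
Matching residues: R2, H3, R4, R5, R7, H9, K12, H15, K17, H18, K21, H22, R26, H28.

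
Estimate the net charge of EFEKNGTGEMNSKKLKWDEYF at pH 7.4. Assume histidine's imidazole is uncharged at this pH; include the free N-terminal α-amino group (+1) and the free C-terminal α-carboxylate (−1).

-1

At pH ~7.4 the Lys and Arg side chains are protonated (+1), the Asp and Glu side chains are deprotonated (−1), and with His taken as neutral all other side chains carry no charge.
Positive (K, R): K4, K13, K14, K16 → +4.
Negative (D, E): E1, E3, E9, D18, E19 → −5.
The N-terminus (+1) and C-terminus (−1) cancel.
Net charge = (+4) + (−5) = −1.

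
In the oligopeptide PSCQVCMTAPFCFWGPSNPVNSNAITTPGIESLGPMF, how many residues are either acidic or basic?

Acidic: D, E. Basic: H, K, R.
Acidic residues here: E31 (1).
Basic residues here: none (0).
The two groups share no amino acid, so total = 1 + 0 = 1.

1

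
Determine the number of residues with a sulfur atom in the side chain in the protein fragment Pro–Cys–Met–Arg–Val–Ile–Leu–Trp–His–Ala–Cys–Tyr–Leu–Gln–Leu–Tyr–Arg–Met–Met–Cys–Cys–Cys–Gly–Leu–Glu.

8

Only Cys (C) and Met (M) have a sulfur atom in the side chain.
Matching residues: Cys2, Met3, Cys11, Met18, Met19, Cys20, Cys21, Cys22.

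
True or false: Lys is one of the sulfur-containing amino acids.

Only Cys (C) and Met (M) have a sulfur atom in the side chain.
Lysine is not in this group.

False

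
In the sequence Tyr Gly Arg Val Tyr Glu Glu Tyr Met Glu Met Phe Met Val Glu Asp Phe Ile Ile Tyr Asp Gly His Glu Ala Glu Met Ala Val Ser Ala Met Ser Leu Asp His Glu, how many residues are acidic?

10

Aspartate (D) and glutamate (E) have carboxylic-acid side chains and are the acidic amino acids.
Matching residues: Glu6, Glu7, Glu10, Glu15, Asp16, Asp21, Glu24, Glu26, Asp35, Glu37.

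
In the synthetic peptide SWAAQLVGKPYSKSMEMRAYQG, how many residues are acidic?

1

Only D (aspartate) and E (glutamate) carry a side-chain carboxylic acid.
Matching residues: E16.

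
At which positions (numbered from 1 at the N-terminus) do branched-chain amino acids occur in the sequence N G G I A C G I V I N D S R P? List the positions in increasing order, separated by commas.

Valine (V), leucine (L), and isoleucine (I) are the branched-chain amino acids.
Matching residues: I4, I8, V9, I10.

4, 8, 9, 10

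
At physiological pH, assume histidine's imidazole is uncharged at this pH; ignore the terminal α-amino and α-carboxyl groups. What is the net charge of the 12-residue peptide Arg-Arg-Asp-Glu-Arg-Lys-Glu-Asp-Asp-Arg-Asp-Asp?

-2

Near pH 7.4, K and R contribute +1 each, D and E contribute −1 each, and every other side chain (His included, as stated) is uncharged.
Positive (K, R): Arg1, Arg2, Arg5, Lys6, Arg10 → +5.
Negative (D, E): Asp3, Glu4, Glu7, Asp8, Asp9, Asp11, Asp12 → −7.
Net charge = (+5) + (−7) = −2.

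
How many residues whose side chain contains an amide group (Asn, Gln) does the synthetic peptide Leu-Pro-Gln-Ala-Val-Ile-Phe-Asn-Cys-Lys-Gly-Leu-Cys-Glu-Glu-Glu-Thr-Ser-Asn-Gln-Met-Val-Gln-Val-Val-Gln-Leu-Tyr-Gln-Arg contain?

7

Matching residues: Gln3, Asn8, Asn19, Gln20, Gln23, Gln26, Gln29.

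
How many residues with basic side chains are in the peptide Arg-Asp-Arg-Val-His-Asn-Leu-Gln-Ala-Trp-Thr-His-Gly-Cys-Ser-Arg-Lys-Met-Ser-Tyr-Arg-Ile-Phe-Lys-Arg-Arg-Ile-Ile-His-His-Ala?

Lysine (K), arginine (R), and histidine (H) have basic, nitrogen-containing side chains.
Matching residues: Arg1, Arg3, His5, His12, Arg16, Lys17, Arg21, Lys24, Arg25, Arg26, His29, His30.

12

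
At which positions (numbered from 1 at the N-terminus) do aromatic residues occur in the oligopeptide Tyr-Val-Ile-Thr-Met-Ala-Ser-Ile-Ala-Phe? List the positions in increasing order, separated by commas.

1, 10

F, W, and Y each carry an aromatic ring on the side chain.
Matching residues: Tyr1, Phe10.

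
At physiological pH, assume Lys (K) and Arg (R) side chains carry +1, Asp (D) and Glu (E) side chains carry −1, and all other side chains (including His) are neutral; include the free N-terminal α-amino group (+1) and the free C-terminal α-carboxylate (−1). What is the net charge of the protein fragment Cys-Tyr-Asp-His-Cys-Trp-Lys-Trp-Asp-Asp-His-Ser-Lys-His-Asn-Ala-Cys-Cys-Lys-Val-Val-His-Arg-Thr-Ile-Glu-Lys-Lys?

+2

Positive (K, R): Lys7, Lys13, Lys19, Arg23, Lys27, Lys28 → +6.
Negative (D, E): Asp3, Asp9, Asp10, Glu26 → −4.
The N-terminus (+1) and C-terminus (−1) cancel.
Net charge = (+6) + (−4) = +2.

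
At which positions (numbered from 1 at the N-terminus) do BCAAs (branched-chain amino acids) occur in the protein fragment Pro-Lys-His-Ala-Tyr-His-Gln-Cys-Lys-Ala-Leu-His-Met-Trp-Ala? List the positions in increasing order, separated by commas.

The BCAAs are Val, Leu, and Ile — aliphatic side chains with a branch point.
Matching residues: Leu11.

11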